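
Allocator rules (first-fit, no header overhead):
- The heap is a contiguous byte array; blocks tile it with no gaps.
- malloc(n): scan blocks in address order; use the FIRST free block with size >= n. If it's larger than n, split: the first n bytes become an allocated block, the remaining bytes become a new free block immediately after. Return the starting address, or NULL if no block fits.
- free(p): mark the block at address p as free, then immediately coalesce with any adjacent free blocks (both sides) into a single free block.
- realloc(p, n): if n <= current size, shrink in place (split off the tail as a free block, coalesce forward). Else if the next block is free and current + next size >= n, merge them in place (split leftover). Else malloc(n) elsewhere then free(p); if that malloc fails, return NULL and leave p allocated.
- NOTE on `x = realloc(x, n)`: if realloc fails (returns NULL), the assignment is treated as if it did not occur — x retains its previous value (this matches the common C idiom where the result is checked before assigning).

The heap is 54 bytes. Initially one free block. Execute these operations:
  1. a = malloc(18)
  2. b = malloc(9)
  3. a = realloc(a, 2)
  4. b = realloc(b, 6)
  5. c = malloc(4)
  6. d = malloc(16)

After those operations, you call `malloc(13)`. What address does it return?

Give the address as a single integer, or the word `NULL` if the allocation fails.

Op 1: a = malloc(18) -> a = 0; heap: [0-17 ALLOC][18-53 FREE]
Op 2: b = malloc(9) -> b = 18; heap: [0-17 ALLOC][18-26 ALLOC][27-53 FREE]
Op 3: a = realloc(a, 2) -> a = 0; heap: [0-1 ALLOC][2-17 FREE][18-26 ALLOC][27-53 FREE]
Op 4: b = realloc(b, 6) -> b = 18; heap: [0-1 ALLOC][2-17 FREE][18-23 ALLOC][24-53 FREE]
Op 5: c = malloc(4) -> c = 2; heap: [0-1 ALLOC][2-5 ALLOC][6-17 FREE][18-23 ALLOC][24-53 FREE]
Op 6: d = malloc(16) -> d = 24; heap: [0-1 ALLOC][2-5 ALLOC][6-17 FREE][18-23 ALLOC][24-39 ALLOC][40-53 FREE]
malloc(13): first-fit scan over [0-1 ALLOC][2-5 ALLOC][6-17 FREE][18-23 ALLOC][24-39 ALLOC][40-53 FREE] -> 40

Answer: 40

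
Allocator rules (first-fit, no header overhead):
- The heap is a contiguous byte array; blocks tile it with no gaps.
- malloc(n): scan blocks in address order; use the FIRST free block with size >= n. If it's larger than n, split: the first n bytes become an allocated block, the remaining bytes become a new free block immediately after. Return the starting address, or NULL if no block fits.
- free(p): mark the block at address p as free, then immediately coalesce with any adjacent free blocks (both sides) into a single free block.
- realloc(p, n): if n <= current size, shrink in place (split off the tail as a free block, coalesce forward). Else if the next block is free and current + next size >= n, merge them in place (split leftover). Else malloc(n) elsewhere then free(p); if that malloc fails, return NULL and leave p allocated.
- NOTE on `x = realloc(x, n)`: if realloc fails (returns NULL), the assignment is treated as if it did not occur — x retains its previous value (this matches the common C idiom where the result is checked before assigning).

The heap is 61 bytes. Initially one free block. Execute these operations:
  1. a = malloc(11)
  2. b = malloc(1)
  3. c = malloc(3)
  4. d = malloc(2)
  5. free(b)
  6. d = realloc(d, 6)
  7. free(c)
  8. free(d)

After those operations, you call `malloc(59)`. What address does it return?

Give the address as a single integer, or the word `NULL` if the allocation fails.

Answer: NULL

Derivation:
Op 1: a = malloc(11) -> a = 0; heap: [0-10 ALLOC][11-60 FREE]
Op 2: b = malloc(1) -> b = 11; heap: [0-10 ALLOC][11-11 ALLOC][12-60 FREE]
Op 3: c = malloc(3) -> c = 12; heap: [0-10 ALLOC][11-11 ALLOC][12-14 ALLOC][15-60 FREE]
Op 4: d = malloc(2) -> d = 15; heap: [0-10 ALLOC][11-11 ALLOC][12-14 ALLOC][15-16 ALLOC][17-60 FREE]
Op 5: free(b) -> (freed b); heap: [0-10 ALLOC][11-11 FREE][12-14 ALLOC][15-16 ALLOC][17-60 FREE]
Op 6: d = realloc(d, 6) -> d = 15; heap: [0-10 ALLOC][11-11 FREE][12-14 ALLOC][15-20 ALLOC][21-60 FREE]
Op 7: free(c) -> (freed c); heap: [0-10 ALLOC][11-14 FREE][15-20 ALLOC][21-60 FREE]
Op 8: free(d) -> (freed d); heap: [0-10 ALLOC][11-60 FREE]
malloc(59): first-fit scan over [0-10 ALLOC][11-60 FREE] -> NULL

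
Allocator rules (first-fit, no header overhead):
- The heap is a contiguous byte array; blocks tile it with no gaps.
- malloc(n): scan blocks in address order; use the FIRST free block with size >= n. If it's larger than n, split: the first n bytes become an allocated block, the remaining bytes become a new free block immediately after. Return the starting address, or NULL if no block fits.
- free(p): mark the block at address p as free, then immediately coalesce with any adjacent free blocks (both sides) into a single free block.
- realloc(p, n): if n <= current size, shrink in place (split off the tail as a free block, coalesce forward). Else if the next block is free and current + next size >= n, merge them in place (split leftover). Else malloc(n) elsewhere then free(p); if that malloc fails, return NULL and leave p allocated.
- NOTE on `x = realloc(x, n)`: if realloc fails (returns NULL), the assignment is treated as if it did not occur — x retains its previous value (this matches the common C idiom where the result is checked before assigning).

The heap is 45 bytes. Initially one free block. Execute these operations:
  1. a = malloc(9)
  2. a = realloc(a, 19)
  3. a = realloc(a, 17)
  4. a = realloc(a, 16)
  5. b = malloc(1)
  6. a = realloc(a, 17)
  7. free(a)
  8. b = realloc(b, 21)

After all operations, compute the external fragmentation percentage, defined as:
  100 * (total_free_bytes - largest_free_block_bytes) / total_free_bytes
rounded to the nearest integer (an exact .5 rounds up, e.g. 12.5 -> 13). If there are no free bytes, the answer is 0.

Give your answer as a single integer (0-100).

Answer: 33

Derivation:
Op 1: a = malloc(9) -> a = 0; heap: [0-8 ALLOC][9-44 FREE]
Op 2: a = realloc(a, 19) -> a = 0; heap: [0-18 ALLOC][19-44 FREE]
Op 3: a = realloc(a, 17) -> a = 0; heap: [0-16 ALLOC][17-44 FREE]
Op 4: a = realloc(a, 16) -> a = 0; heap: [0-15 ALLOC][16-44 FREE]
Op 5: b = malloc(1) -> b = 16; heap: [0-15 ALLOC][16-16 ALLOC][17-44 FREE]
Op 6: a = realloc(a, 17) -> a = 17; heap: [0-15 FREE][16-16 ALLOC][17-33 ALLOC][34-44 FREE]
Op 7: free(a) -> (freed a); heap: [0-15 FREE][16-16 ALLOC][17-44 FREE]
Op 8: b = realloc(b, 21) -> b = 16; heap: [0-15 FREE][16-36 ALLOC][37-44 FREE]
Free blocks: [16 8] total_free=24 largest=16 -> 100*(24-16)/24 = 800/24 ≈ 33.333 -> rounds to 33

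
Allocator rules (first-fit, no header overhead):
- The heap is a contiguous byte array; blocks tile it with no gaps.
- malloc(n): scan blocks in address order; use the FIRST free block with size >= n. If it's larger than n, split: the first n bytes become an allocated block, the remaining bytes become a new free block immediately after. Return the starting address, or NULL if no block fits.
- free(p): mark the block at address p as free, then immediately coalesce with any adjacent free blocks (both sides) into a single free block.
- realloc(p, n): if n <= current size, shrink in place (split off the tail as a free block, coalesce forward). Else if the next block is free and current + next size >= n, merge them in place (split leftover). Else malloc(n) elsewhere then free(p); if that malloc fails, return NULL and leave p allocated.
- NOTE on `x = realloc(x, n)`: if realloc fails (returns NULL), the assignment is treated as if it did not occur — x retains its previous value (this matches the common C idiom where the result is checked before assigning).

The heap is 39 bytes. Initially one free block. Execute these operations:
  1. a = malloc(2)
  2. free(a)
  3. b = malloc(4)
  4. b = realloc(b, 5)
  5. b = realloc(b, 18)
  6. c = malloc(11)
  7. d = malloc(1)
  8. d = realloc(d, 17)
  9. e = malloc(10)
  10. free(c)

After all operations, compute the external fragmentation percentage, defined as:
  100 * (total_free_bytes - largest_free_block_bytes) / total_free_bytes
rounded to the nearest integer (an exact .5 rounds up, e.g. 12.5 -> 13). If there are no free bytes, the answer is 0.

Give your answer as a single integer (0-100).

Answer: 45

Derivation:
Op 1: a = malloc(2) -> a = 0; heap: [0-1 ALLOC][2-38 FREE]
Op 2: free(a) -> (freed a); heap: [0-38 FREE]
Op 3: b = malloc(4) -> b = 0; heap: [0-3 ALLOC][4-38 FREE]
Op 4: b = realloc(b, 5) -> b = 0; heap: [0-4 ALLOC][5-38 FREE]
Op 5: b = realloc(b, 18) -> b = 0; heap: [0-17 ALLOC][18-38 FREE]
Op 6: c = malloc(11) -> c = 18; heap: [0-17 ALLOC][18-28 ALLOC][29-38 FREE]
Op 7: d = malloc(1) -> d = 29; heap: [0-17 ALLOC][18-28 ALLOC][29-29 ALLOC][30-38 FREE]
Op 8: d = realloc(d, 17) -> NULL (d unchanged); heap: [0-17 ALLOC][18-28 ALLOC][29-29 ALLOC][30-38 FREE]
Op 9: e = malloc(10) -> e = NULL; heap: [0-17 ALLOC][18-28 ALLOC][29-29 ALLOC][30-38 FREE]
Op 10: free(c) -> (freed c); heap: [0-17 ALLOC][18-28 FREE][29-29 ALLOC][30-38 FREE]
Free blocks: [11 9] total_free=20 largest=11 -> 100*(20-11)/20 = 900/20 = 45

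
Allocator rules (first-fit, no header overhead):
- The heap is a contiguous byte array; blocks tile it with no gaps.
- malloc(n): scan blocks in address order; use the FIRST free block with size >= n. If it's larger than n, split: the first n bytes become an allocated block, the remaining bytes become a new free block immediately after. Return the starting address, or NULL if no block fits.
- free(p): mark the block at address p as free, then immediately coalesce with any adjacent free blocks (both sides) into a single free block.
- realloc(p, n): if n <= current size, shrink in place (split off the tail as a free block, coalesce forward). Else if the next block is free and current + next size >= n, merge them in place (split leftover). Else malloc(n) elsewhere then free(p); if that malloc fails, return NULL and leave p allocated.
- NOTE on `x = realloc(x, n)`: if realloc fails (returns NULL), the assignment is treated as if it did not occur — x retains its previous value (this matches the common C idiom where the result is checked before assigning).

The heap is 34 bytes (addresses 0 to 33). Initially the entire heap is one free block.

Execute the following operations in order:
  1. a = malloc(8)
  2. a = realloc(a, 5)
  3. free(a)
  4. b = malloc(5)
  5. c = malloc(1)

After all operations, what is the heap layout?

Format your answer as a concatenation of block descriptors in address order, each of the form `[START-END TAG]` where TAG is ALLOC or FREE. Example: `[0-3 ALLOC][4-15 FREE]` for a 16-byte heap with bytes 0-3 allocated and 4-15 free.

Op 1: a = malloc(8) -> a = 0; heap: [0-7 ALLOC][8-33 FREE]
Op 2: a = realloc(a, 5) -> a = 0; heap: [0-4 ALLOC][5-33 FREE]
Op 3: free(a) -> (freed a); heap: [0-33 FREE]
Op 4: b = malloc(5) -> b = 0; heap: [0-4 ALLOC][5-33 FREE]
Op 5: c = malloc(1) -> c = 5; heap: [0-4 ALLOC][5-5 ALLOC][6-33 FREE]

Answer: [0-4 ALLOC][5-5 ALLOC][6-33 FREE]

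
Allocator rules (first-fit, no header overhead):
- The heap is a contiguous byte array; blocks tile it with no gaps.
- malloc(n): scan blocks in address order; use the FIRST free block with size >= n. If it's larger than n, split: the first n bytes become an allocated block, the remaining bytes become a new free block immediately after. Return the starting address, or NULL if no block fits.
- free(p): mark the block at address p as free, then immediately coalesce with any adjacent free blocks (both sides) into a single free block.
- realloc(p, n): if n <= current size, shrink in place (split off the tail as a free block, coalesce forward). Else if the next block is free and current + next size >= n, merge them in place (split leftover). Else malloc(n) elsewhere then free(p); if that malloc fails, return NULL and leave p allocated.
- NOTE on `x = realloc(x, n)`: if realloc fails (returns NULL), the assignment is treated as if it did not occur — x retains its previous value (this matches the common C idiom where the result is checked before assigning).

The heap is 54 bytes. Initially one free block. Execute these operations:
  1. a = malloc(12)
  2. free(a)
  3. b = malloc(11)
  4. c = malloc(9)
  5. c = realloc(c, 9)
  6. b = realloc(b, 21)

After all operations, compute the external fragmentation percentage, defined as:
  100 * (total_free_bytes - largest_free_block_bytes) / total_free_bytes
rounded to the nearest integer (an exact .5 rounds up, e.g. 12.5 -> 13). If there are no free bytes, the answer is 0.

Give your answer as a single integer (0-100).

Op 1: a = malloc(12) -> a = 0; heap: [0-11 ALLOC][12-53 FREE]
Op 2: free(a) -> (freed a); heap: [0-53 FREE]
Op 3: b = malloc(11) -> b = 0; heap: [0-10 ALLOC][11-53 FREE]
Op 4: c = malloc(9) -> c = 11; heap: [0-10 ALLOC][11-19 ALLOC][20-53 FREE]
Op 5: c = realloc(c, 9) -> c = 11; heap: [0-10 ALLOC][11-19 ALLOC][20-53 FREE]
Op 6: b = realloc(b, 21) -> b = 20; heap: [0-10 FREE][11-19 ALLOC][20-40 ALLOC][41-53 FREE]
Free blocks: [11 13] total_free=24 largest=13 -> 100*(24-13)/24 = 1100/24 ≈ 45.833 -> rounds to 46

Answer: 46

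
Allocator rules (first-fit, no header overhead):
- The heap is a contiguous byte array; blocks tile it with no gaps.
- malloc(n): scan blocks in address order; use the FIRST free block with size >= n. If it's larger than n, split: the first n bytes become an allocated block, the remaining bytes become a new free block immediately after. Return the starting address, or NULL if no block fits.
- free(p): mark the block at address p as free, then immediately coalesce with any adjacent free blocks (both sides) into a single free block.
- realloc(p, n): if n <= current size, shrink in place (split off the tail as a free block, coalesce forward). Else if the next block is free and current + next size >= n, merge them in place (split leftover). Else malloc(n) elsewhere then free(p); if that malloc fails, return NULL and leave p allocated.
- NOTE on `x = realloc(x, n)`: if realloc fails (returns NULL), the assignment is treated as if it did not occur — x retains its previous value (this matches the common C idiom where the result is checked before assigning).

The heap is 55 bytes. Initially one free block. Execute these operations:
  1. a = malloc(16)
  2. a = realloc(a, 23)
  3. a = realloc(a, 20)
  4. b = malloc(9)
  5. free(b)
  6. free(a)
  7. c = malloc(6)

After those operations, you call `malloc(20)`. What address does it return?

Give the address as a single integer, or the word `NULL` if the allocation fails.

Answer: 6

Derivation:
Op 1: a = malloc(16) -> a = 0; heap: [0-15 ALLOC][16-54 FREE]
Op 2: a = realloc(a, 23) -> a = 0; heap: [0-22 ALLOC][23-54 FREE]
Op 3: a = realloc(a, 20) -> a = 0; heap: [0-19 ALLOC][20-54 FREE]
Op 4: b = malloc(9) -> b = 20; heap: [0-19 ALLOC][20-28 ALLOC][29-54 FREE]
Op 5: free(b) -> (freed b); heap: [0-19 ALLOC][20-54 FREE]
Op 6: free(a) -> (freed a); heap: [0-54 FREE]
Op 7: c = malloc(6) -> c = 0; heap: [0-5 ALLOC][6-54 FREE]
malloc(20): first-fit scan over [0-5 ALLOC][6-54 FREE] -> 6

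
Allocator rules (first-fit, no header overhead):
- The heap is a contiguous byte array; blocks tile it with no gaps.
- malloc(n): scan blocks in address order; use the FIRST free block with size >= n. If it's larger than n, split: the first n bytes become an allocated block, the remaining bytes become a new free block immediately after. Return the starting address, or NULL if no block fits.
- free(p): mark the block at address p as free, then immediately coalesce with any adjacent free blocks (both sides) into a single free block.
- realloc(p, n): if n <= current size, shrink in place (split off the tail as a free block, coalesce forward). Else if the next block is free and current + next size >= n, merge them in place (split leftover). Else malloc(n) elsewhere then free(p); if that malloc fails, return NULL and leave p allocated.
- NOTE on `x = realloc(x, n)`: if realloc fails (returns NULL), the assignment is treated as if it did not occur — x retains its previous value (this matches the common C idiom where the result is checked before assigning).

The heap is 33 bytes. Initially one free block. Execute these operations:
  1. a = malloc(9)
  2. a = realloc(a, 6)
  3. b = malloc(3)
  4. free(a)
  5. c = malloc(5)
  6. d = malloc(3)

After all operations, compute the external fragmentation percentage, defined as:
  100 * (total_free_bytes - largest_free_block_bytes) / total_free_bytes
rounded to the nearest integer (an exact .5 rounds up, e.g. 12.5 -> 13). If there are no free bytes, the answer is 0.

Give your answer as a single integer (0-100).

Answer: 5

Derivation:
Op 1: a = malloc(9) -> a = 0; heap: [0-8 ALLOC][9-32 FREE]
Op 2: a = realloc(a, 6) -> a = 0; heap: [0-5 ALLOC][6-32 FREE]
Op 3: b = malloc(3) -> b = 6; heap: [0-5 ALLOC][6-8 ALLOC][9-32 FREE]
Op 4: free(a) -> (freed a); heap: [0-5 FREE][6-8 ALLOC][9-32 FREE]
Op 5: c = malloc(5) -> c = 0; heap: [0-4 ALLOC][5-5 FREE][6-8 ALLOC][9-32 FREE]
Op 6: d = malloc(3) -> d = 9; heap: [0-4 ALLOC][5-5 FREE][6-8 ALLOC][9-11 ALLOC][12-32 FREE]
Free blocks: [1 21] total_free=22 largest=21 -> 100*(22-21)/22 = 100/22 ≈ 4.545 -> rounds to 5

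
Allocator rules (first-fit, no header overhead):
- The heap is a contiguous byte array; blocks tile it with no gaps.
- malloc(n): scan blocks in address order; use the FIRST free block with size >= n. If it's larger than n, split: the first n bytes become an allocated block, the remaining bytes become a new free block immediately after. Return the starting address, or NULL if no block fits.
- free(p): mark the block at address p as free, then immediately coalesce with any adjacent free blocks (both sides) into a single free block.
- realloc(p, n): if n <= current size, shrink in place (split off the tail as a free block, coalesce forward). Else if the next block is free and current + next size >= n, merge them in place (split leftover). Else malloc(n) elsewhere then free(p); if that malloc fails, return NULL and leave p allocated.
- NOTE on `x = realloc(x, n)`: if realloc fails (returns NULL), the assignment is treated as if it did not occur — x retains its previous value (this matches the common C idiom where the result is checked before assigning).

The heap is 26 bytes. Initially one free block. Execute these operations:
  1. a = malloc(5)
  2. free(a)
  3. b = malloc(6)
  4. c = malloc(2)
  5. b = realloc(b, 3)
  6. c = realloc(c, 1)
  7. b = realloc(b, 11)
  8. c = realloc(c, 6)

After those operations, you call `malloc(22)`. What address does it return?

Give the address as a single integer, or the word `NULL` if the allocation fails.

Answer: NULL

Derivation:
Op 1: a = malloc(5) -> a = 0; heap: [0-4 ALLOC][5-25 FREE]
Op 2: free(a) -> (freed a); heap: [0-25 FREE]
Op 3: b = malloc(6) -> b = 0; heap: [0-5 ALLOC][6-25 FREE]
Op 4: c = malloc(2) -> c = 6; heap: [0-5 ALLOC][6-7 ALLOC][8-25 FREE]
Op 5: b = realloc(b, 3) -> b = 0; heap: [0-2 ALLOC][3-5 FREE][6-7 ALLOC][8-25 FREE]
Op 6: c = realloc(c, 1) -> c = 6; heap: [0-2 ALLOC][3-5 FREE][6-6 ALLOC][7-25 FREE]
Op 7: b = realloc(b, 11) -> b = 7; heap: [0-5 FREE][6-6 ALLOC][7-17 ALLOC][18-25 FREE]
Op 8: c = realloc(c, 6) -> c = 0; heap: [0-5 ALLOC][6-6 FREE][7-17 ALLOC][18-25 FREE]
malloc(22): first-fit scan over [0-5 ALLOC][6-6 FREE][7-17 ALLOC][18-25 FREE] -> NULL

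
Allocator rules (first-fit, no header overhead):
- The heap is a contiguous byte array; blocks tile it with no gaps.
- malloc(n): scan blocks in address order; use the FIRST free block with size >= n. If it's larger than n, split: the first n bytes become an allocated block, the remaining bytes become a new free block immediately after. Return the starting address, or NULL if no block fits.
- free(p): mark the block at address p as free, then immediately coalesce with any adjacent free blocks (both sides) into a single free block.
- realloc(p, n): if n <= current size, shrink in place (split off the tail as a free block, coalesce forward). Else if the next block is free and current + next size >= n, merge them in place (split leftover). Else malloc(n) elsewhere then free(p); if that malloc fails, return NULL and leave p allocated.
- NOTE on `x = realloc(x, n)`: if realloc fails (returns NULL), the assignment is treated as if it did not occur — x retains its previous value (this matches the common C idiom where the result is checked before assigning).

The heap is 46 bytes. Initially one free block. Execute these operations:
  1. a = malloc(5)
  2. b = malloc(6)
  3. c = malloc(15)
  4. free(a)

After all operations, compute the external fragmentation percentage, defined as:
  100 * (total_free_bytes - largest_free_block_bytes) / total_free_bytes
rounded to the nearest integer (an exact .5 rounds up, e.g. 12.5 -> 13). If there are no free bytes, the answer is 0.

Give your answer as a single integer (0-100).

Op 1: a = malloc(5) -> a = 0; heap: [0-4 ALLOC][5-45 FREE]
Op 2: b = malloc(6) -> b = 5; heap: [0-4 ALLOC][5-10 ALLOC][11-45 FREE]
Op 3: c = malloc(15) -> c = 11; heap: [0-4 ALLOC][5-10 ALLOC][11-25 ALLOC][26-45 FREE]
Op 4: free(a) -> (freed a); heap: [0-4 FREE][5-10 ALLOC][11-25 ALLOC][26-45 FREE]
Free blocks: [5 20] total_free=25 largest=20 -> 100*(25-20)/25 = 500/25 = 20

Answer: 20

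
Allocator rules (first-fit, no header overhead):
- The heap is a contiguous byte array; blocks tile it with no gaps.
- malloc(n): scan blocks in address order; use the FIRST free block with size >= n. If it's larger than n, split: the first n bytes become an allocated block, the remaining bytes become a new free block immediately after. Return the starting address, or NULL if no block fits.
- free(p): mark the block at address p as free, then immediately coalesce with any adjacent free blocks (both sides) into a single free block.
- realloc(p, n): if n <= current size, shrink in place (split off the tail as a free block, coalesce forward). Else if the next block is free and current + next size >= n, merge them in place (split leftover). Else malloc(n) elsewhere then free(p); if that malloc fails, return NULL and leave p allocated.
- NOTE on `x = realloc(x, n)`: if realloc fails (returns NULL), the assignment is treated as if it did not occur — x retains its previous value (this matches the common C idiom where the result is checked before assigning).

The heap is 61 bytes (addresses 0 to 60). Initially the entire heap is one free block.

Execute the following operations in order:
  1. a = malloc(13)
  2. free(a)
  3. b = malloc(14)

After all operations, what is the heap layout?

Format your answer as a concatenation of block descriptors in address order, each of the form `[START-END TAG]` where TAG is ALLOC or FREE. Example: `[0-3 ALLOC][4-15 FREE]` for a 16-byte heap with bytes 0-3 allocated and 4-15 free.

Op 1: a = malloc(13) -> a = 0; heap: [0-12 ALLOC][13-60 FREE]
Op 2: free(a) -> (freed a); heap: [0-60 FREE]
Op 3: b = malloc(14) -> b = 0; heap: [0-13 ALLOC][14-60 FREE]

Answer: [0-13 ALLOC][14-60 FREE]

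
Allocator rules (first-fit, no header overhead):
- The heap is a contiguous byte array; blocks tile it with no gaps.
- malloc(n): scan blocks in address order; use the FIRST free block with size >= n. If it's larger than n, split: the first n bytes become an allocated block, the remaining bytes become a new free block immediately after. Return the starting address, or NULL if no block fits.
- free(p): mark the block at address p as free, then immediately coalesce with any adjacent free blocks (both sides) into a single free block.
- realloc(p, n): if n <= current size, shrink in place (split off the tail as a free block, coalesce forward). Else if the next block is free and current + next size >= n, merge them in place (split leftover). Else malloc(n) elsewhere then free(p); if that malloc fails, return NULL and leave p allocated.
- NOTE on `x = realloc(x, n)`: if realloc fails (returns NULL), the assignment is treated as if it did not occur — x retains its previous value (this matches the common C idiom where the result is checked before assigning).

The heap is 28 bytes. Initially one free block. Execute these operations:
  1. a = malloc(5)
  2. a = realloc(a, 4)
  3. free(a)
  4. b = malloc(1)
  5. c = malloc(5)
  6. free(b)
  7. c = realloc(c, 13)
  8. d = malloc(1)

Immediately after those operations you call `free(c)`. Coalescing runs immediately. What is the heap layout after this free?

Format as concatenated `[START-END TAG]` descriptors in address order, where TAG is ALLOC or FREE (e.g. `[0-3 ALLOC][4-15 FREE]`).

Op 1: a = malloc(5) -> a = 0; heap: [0-4 ALLOC][5-27 FREE]
Op 2: a = realloc(a, 4) -> a = 0; heap: [0-3 ALLOC][4-27 FREE]
Op 3: free(a) -> (freed a); heap: [0-27 FREE]
Op 4: b = malloc(1) -> b = 0; heap: [0-0 ALLOC][1-27 FREE]
Op 5: c = malloc(5) -> c = 1; heap: [0-0 ALLOC][1-5 ALLOC][6-27 FREE]
Op 6: free(b) -> (freed b); heap: [0-0 FREE][1-5 ALLOC][6-27 FREE]
Op 7: c = realloc(c, 13) -> c = 1; heap: [0-0 FREE][1-13 ALLOC][14-27 FREE]
Op 8: d = malloc(1) -> d = 0; heap: [0-0 ALLOC][1-13 ALLOC][14-27 FREE]
free(c): c = 1 -> block [1-13 ALLOC]; mark free, coalesce with adjacent free neighbors -> [0-0 ALLOC][1-27 FREE]

Answer: [0-0 ALLOC][1-27 FREE]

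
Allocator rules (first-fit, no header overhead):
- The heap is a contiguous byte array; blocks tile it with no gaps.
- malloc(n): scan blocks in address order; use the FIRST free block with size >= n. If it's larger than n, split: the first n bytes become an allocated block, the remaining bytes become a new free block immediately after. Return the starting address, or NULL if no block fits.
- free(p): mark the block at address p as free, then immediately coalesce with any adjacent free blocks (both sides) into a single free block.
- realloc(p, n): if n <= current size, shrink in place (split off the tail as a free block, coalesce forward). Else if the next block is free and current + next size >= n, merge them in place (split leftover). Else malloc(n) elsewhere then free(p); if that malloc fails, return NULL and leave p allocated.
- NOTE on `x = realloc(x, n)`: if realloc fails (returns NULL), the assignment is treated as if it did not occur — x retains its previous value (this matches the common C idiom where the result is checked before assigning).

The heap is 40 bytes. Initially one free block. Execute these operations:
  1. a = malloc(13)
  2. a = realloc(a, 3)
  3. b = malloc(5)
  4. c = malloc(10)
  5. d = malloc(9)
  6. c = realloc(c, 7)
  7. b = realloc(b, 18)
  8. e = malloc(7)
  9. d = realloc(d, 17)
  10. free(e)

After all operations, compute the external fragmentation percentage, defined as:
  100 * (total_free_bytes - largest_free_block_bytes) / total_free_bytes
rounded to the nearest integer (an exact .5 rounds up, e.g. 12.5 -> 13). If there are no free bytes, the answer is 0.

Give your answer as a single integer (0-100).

Answer: 19

Derivation:
Op 1: a = malloc(13) -> a = 0; heap: [0-12 ALLOC][13-39 FREE]
Op 2: a = realloc(a, 3) -> a = 0; heap: [0-2 ALLOC][3-39 FREE]
Op 3: b = malloc(5) -> b = 3; heap: [0-2 ALLOC][3-7 ALLOC][8-39 FREE]
Op 4: c = malloc(10) -> c = 8; heap: [0-2 ALLOC][3-7 ALLOC][8-17 ALLOC][18-39 FREE]
Op 5: d = malloc(9) -> d = 18; heap: [0-2 ALLOC][3-7 ALLOC][8-17 ALLOC][18-26 ALLOC][27-39 FREE]
Op 6: c = realloc(c, 7) -> c = 8; heap: [0-2 ALLOC][3-7 ALLOC][8-14 ALLOC][15-17 FREE][18-26 ALLOC][27-39 FREE]
Op 7: b = realloc(b, 18) -> NULL (b unchanged); heap: [0-2 ALLOC][3-7 ALLOC][8-14 ALLOC][15-17 FREE][18-26 ALLOC][27-39 FREE]
Op 8: e = malloc(7) -> e = 27; heap: [0-2 ALLOC][3-7 ALLOC][8-14 ALLOC][15-17 FREE][18-26 ALLOC][27-33 ALLOC][34-39 FREE]
Op 9: d = realloc(d, 17) -> NULL (d unchanged); heap: [0-2 ALLOC][3-7 ALLOC][8-14 ALLOC][15-17 FREE][18-26 ALLOC][27-33 ALLOC][34-39 FREE]
Op 10: free(e) -> (freed e); heap: [0-2 ALLOC][3-7 ALLOC][8-14 ALLOC][15-17 FREE][18-26 ALLOC][27-39 FREE]
Free blocks: [3 13] total_free=16 largest=13 -> 100*(16-13)/16 = 300/16 = 18.75 -> rounds to 19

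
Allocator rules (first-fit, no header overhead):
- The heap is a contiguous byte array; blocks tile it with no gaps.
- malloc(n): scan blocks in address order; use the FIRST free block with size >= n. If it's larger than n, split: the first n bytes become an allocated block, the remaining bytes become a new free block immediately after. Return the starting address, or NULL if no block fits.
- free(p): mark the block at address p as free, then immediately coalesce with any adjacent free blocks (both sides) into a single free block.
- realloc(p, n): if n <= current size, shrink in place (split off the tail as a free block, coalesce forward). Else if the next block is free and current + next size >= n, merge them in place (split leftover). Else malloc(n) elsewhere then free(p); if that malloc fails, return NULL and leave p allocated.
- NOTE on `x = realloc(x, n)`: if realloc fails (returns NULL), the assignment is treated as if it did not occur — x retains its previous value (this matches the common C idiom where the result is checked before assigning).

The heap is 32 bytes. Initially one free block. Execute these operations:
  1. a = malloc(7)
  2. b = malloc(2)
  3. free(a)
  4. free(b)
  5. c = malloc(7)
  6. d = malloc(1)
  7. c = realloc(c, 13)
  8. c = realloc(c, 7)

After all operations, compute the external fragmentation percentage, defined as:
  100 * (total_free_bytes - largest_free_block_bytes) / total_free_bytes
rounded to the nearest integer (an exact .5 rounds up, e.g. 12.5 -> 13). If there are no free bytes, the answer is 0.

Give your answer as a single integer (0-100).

Answer: 29

Derivation:
Op 1: a = malloc(7) -> a = 0; heap: [0-6 ALLOC][7-31 FREE]
Op 2: b = malloc(2) -> b = 7; heap: [0-6 ALLOC][7-8 ALLOC][9-31 FREE]
Op 3: free(a) -> (freed a); heap: [0-6 FREE][7-8 ALLOC][9-31 FREE]
Op 4: free(b) -> (freed b); heap: [0-31 FREE]
Op 5: c = malloc(7) -> c = 0; heap: [0-6 ALLOC][7-31 FREE]
Op 6: d = malloc(1) -> d = 7; heap: [0-6 ALLOC][7-7 ALLOC][8-31 FREE]
Op 7: c = realloc(c, 13) -> c = 8; heap: [0-6 FREE][7-7 ALLOC][8-20 ALLOC][21-31 FREE]
Op 8: c = realloc(c, 7) -> c = 8; heap: [0-6 FREE][7-7 ALLOC][8-14 ALLOC][15-31 FREE]
Free blocks: [7 17] total_free=24 largest=17 -> 100*(24-17)/24 = 700/24 ≈ 29.167 -> rounds to 29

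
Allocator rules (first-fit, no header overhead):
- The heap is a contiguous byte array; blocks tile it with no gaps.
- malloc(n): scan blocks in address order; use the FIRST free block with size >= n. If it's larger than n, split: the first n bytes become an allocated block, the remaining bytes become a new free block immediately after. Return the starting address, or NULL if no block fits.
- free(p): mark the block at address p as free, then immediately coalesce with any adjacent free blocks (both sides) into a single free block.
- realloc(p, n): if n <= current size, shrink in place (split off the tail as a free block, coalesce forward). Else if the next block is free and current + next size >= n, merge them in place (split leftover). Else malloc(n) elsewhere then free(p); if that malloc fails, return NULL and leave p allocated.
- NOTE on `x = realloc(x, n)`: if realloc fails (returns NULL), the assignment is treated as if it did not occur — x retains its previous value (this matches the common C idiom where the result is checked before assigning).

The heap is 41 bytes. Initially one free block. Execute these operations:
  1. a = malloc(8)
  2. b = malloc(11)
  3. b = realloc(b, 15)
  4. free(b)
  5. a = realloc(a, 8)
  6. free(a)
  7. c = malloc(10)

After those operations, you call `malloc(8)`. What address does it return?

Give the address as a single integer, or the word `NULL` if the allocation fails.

Op 1: a = malloc(8) -> a = 0; heap: [0-7 ALLOC][8-40 FREE]
Op 2: b = malloc(11) -> b = 8; heap: [0-7 ALLOC][8-18 ALLOC][19-40 FREE]
Op 3: b = realloc(b, 15) -> b = 8; heap: [0-7 ALLOC][8-22 ALLOC][23-40 FREE]
Op 4: free(b) -> (freed b); heap: [0-7 ALLOC][8-40 FREE]
Op 5: a = realloc(a, 8) -> a = 0; heap: [0-7 ALLOC][8-40 FREE]
Op 6: free(a) -> (freed a); heap: [0-40 FREE]
Op 7: c = malloc(10) -> c = 0; heap: [0-9 ALLOC][10-40 FREE]
malloc(8): first-fit scan over [0-9 ALLOC][10-40 FREE] -> 10

Answer: 10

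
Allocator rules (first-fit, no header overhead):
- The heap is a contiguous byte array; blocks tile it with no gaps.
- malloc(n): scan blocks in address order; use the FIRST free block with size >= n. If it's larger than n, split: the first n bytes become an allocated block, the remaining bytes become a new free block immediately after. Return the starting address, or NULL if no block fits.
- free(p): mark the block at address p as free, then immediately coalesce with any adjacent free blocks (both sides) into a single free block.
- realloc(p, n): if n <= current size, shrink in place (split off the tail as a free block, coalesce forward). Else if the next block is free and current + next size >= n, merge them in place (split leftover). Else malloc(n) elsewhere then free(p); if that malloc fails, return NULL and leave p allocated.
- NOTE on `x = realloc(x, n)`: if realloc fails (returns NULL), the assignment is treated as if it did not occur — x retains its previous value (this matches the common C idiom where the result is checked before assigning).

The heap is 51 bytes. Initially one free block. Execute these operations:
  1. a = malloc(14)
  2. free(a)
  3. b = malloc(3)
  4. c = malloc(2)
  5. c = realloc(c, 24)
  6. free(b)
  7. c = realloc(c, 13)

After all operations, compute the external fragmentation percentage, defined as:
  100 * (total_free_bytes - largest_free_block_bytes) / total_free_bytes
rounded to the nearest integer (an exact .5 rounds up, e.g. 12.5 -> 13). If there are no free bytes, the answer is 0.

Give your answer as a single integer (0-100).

Op 1: a = malloc(14) -> a = 0; heap: [0-13 ALLOC][14-50 FREE]
Op 2: free(a) -> (freed a); heap: [0-50 FREE]
Op 3: b = malloc(3) -> b = 0; heap: [0-2 ALLOC][3-50 FREE]
Op 4: c = malloc(2) -> c = 3; heap: [0-2 ALLOC][3-4 ALLOC][5-50 FREE]
Op 5: c = realloc(c, 24) -> c = 3; heap: [0-2 ALLOC][3-26 ALLOC][27-50 FREE]
Op 6: free(b) -> (freed b); heap: [0-2 FREE][3-26 ALLOC][27-50 FREE]
Op 7: c = realloc(c, 13) -> c = 3; heap: [0-2 FREE][3-15 ALLOC][16-50 FREE]
Free blocks: [3 35] total_free=38 largest=35 -> 100*(38-35)/38 = 300/38 ≈ 7.895 -> rounds to 8

Answer: 8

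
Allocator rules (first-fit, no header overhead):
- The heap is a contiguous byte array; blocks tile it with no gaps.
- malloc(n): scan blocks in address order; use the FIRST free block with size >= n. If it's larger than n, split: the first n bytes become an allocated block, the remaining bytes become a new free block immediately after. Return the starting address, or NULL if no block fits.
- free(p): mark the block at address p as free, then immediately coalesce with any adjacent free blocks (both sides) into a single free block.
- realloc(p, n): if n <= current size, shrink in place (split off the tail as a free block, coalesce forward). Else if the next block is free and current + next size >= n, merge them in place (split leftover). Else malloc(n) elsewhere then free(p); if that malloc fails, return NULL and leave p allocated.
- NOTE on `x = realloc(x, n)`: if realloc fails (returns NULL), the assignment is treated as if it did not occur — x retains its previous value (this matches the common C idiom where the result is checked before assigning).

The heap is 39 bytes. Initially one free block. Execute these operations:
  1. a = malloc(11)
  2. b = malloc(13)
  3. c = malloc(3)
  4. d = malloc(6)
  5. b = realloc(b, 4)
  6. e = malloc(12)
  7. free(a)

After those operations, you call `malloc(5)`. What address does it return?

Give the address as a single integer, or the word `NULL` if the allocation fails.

Answer: 0

Derivation:
Op 1: a = malloc(11) -> a = 0; heap: [0-10 ALLOC][11-38 FREE]
Op 2: b = malloc(13) -> b = 11; heap: [0-10 ALLOC][11-23 ALLOC][24-38 FREE]
Op 3: c = malloc(3) -> c = 24; heap: [0-10 ALLOC][11-23 ALLOC][24-26 ALLOC][27-38 FREE]
Op 4: d = malloc(6) -> d = 27; heap: [0-10 ALLOC][11-23 ALLOC][24-26 ALLOC][27-32 ALLOC][33-38 FREE]
Op 5: b = realloc(b, 4) -> b = 11; heap: [0-10 ALLOC][11-14 ALLOC][15-23 FREE][24-26 ALLOC][27-32 ALLOC][33-38 FREE]
Op 6: e = malloc(12) -> e = NULL; heap: [0-10 ALLOC][11-14 ALLOC][15-23 FREE][24-26 ALLOC][27-32 ALLOC][33-38 FREE]
Op 7: free(a) -> (freed a); heap: [0-10 FREE][11-14 ALLOC][15-23 FREE][24-26 ALLOC][27-32 ALLOC][33-38 FREE]
malloc(5): first-fit scan over [0-10 FREE][11-14 ALLOC][15-23 FREE][24-26 ALLOC][27-32 ALLOC][33-38 FREE] -> 0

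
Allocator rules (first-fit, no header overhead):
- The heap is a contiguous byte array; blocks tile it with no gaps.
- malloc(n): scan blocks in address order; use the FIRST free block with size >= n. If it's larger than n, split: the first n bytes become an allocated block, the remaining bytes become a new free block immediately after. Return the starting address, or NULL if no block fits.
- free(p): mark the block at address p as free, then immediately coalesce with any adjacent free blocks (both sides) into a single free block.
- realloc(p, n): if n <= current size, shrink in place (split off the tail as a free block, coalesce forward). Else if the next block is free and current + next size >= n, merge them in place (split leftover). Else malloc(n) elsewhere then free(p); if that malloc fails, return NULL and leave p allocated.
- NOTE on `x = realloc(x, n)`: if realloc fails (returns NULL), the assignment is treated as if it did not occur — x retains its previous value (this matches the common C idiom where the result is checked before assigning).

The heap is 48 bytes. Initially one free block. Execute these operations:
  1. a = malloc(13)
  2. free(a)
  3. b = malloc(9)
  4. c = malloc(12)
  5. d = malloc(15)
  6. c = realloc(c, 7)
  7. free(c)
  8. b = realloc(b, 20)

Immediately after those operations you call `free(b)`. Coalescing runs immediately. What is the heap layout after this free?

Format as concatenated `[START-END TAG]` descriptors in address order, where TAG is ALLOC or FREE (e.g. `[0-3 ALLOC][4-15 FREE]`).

Answer: [0-20 FREE][21-35 ALLOC][36-47 FREE]

Derivation:
Op 1: a = malloc(13) -> a = 0; heap: [0-12 ALLOC][13-47 FREE]
Op 2: free(a) -> (freed a); heap: [0-47 FREE]
Op 3: b = malloc(9) -> b = 0; heap: [0-8 ALLOC][9-47 FREE]
Op 4: c = malloc(12) -> c = 9; heap: [0-8 ALLOC][9-20 ALLOC][21-47 FREE]
Op 5: d = malloc(15) -> d = 21; heap: [0-8 ALLOC][9-20 ALLOC][21-35 ALLOC][36-47 FREE]
Op 6: c = realloc(c, 7) -> c = 9; heap: [0-8 ALLOC][9-15 ALLOC][16-20 FREE][21-35 ALLOC][36-47 FREE]
Op 7: free(c) -> (freed c); heap: [0-8 ALLOC][9-20 FREE][21-35 ALLOC][36-47 FREE]
Op 8: b = realloc(b, 20) -> b = 0; heap: [0-19 ALLOC][20-20 FREE][21-35 ALLOC][36-47 FREE]
free(b): b = 0 -> block [0-19 ALLOC]; mark free, coalesce with adjacent free neighbors -> [0-20 FREE][21-35 ALLOC][36-47 FREE]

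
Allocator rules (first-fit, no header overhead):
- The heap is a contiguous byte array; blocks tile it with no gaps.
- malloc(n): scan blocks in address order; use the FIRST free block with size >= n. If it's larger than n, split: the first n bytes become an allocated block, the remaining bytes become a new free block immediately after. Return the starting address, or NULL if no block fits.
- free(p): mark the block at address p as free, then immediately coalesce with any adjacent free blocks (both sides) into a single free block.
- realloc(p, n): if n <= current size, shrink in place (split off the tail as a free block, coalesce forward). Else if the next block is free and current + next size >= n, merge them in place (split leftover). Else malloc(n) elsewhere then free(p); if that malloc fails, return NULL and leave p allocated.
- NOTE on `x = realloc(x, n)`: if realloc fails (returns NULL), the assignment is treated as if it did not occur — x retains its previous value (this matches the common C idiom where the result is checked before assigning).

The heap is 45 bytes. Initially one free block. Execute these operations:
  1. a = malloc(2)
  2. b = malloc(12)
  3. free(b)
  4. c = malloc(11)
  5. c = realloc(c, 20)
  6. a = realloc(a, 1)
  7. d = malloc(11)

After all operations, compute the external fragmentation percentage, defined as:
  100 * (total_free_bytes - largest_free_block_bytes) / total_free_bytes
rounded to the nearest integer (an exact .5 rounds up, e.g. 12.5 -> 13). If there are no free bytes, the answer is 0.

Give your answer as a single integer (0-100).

Answer: 8

Derivation:
Op 1: a = malloc(2) -> a = 0; heap: [0-1 ALLOC][2-44 FREE]
Op 2: b = malloc(12) -> b = 2; heap: [0-1 ALLOC][2-13 ALLOC][14-44 FREE]
Op 3: free(b) -> (freed b); heap: [0-1 ALLOC][2-44 FREE]
Op 4: c = malloc(11) -> c = 2; heap: [0-1 ALLOC][2-12 ALLOC][13-44 FREE]
Op 5: c = realloc(c, 20) -> c = 2; heap: [0-1 ALLOC][2-21 ALLOC][22-44 FREE]
Op 6: a = realloc(a, 1) -> a = 0; heap: [0-0 ALLOC][1-1 FREE][2-21 ALLOC][22-44 FREE]
Op 7: d = malloc(11) -> d = 22; heap: [0-0 ALLOC][1-1 FREE][2-21 ALLOC][22-32 ALLOC][33-44 FREE]
Free blocks: [1 12] total_free=13 largest=12 -> 100*(13-12)/13 = 100/13 ≈ 7.692 -> rounds to 8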